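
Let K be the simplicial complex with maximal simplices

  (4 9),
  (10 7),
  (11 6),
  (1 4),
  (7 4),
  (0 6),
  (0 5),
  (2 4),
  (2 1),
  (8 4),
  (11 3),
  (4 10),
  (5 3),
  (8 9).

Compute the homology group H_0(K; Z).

Fix the vertex order 0 < 1 < 2 < 3 < 4 < 5 < 6 < 7 < 8 < 9 < 10 < 11 and write every simplex with vertices in increasing order. Then dim K = 1 and the simplices of K are:

  0-simplices (12): [0], [1], [2], [3], [4], [5], [6], [7], [8], [9], [10], [11]
  1-simplices (14): [0,5], [0,6], [1,2], [1,4], [2,4], [3,5], [3,11], [4,7], [4,8], [4,9], [4,10], [6,11], [7,10], [8,9]

giving chain groups C_0 ≅ Z^12, C_1 ≅ Z^14.

∂_1: C_1 → C_0 is given by ∂[p,q] = [q] − [p]. For instance
  ∂[4,9] = [9] − [4].
The 12×14 boundary matrix has rank 10 and Smith normal form diag(1,1,1,1,1,1,1,1,1,1).

Computing H_k = (kernel of ∂_k) / (image of ∂_{k+1}):

  H_0: rank C_0 − rank ∂_1 = 12 − 10 = 2, and the invariant factors of ∂_1 are all 1, so H_0 = Z^2.

H_0 = Z^2.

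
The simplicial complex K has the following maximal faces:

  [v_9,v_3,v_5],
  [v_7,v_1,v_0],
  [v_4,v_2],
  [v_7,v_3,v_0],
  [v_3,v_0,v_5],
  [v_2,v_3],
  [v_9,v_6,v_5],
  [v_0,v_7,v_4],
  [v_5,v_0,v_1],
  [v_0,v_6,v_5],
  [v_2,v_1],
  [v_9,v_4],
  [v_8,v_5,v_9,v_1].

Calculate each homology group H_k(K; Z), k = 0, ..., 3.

H_0 ≅ Z,  H_1 ≅ Z^3,  H_2 = 0,  H_3 = 0.

We work with the vertex ordering v_0 < v_1 < v_2 < v_3 < v_4 < v_5 < v_6 < v_7 < v_8 < v_9. The simplices of K, each written with vertices in increasing order, are:

  0-simplices (10): [v_0], [v_1], [v_2], [v_3], [v_4], [v_5], [v_6], [v_7], [v_8], [v_9]
  1-simplices (23): (23 of them)
  2-simplices (12): (12 of them)
  3-simplices (1): [v_1,v_5,v_8,v_9]

Hence C_0 ≅ Z^10, C_1 ≅ Z^23, C_2 ≅ Z^12, C_3 ≅ Z^1.

Boundary ∂_1: C_1 → C_0 maps an edge to its endpoints' difference, ∂[p,q] = q − p. For instance
  ∂[v_1,v_8] = [v_8] − [v_1].
The 10×23 boundary matrix has rank 9 and Smith normal form diag(1,1,1,1,1,1,1,1,1).

Boundary ∂_2: C_2 → C_1 sends each 2-simplex [p,q,r] to [q,r] − [p,r] + [p,q]. For instance
  ∂[v_0,v_5,v_6] = [v_5,v_6] − [v_0,v_6] + [v_0,v_5],
  ∂[v_0,v_1,v_5] = [v_1,v_5] − [v_0,v_5] + [v_0,v_1].
The 23×12 boundary matrix has rank 11 and Smith normal form diag(1,1,1,1,1,1,1,1,1,1,1).

The boundary map ∂_3: C_3 → C_2 sends each 3-simplex σ to the alternating sum Σ_i (−1)^i (σ with its i-th vertex removed). For instance
  ∂[v_1,v_5,v_8,v_9] = [v_5,v_8,v_9] − [v_1,v_8,v_9] + [v_1,v_5,v_9] − [v_1,v_5,v_8].
This gives a 12×1 integer matrix of rank 1; reducing to Smith normal form yields diagonal entries (1).

Computing H_k = (kernel of ∂_k) / (image of ∂_{k+1}):

  H_0: rank C_0 − rank ∂_1 = 10 − 9 = 1, and the invariant factors of ∂_1 are all 1, so H_0 ≅ Z.
  H_1: rank ker ∂_1 − rank ∂_2 = (23 − 9) − 11 = 3, and the invariant factors of ∂_2 are all 1, so H_1 ≅ Z^3.
  H_2: rank ker ∂_2 − rank ∂_3 = (12 − 11) − 1 = 0, and the invariant factors of ∂_3 are all 1, so H_2 ≅ 0.
  H_3: rank ker ∂_3 − rank ∂_4 = (1 − 1) − 0 = 0, and there is no ∂_4, so H_3 ≅ 0.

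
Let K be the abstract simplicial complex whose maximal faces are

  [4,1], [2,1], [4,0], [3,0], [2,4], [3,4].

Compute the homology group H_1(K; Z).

Order the vertices as 0 < 1 < 2 < 3 < 4. Listing each simplex with vertices in this order, K has dimension 1 with simplices:

  0-simplices (5): [0], [1], [2], [3], [4]
  1-simplices (6): [0,3], [0,4], [1,2], [1,4], [2,4], [3,4]

Hence C_0 ≅ Z^5, C_1 ≅ Z^6.

∂_1: C_1 → C_0 maps an edge to its endpoints' difference, ∂[p,q] = q − p. For instance
  ∂[2,4] = [4] − [2].
The 5×6 boundary matrix has rank 4 and Smith normal form diag(1,1,1,1).

From H_k ≅ ker(∂_k) / im(∂_{k+1}) we obtain:

  H_1: rank ker ∂_1 − rank ∂_2 = (6 − 4) − 0 = 2, and there is no ∂_2, so H_1 ≅ Z^2.

H_1 ≅ Z^2.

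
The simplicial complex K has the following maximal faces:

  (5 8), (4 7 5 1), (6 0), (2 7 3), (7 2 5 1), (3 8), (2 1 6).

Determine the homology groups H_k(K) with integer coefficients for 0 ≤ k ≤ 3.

H_0 = Z,  H_1 = Z,  H_2 = 0,  H_3 = 0.

Take the total order 0 < 1 < 2 < 3 < 4 < 5 < 6 < 7 < 8 on the vertex set. Then K (dimension 3) consists of the simplices:

  0-simplices (9): [0], [1], [2], [3], [4], [5], [6], [7], [8]
  1-simplices (16): [0,6], [1,2], [1,4], [1,5], [1,6], [1,7], [2,3], [2,5], [2,6], [2,7], [3,7], [3,8], [4,5], [4,7], [5,7], [5,8]
  2-simplices (9): [1,2,5], [1,2,6], [1,2,7], [1,4,5], [1,4,7], [1,5,7], [2,3,7], [2,5,7], [4,5,7]
  3-simplices (2): [1,2,5,7], [1,4,5,7]

so the chain groups are C_0 ≅ Z^9, C_1 ≅ Z^16, C_2 ≅ Z^9, C_3 ≅ Z^2.

Boundary ∂_1: C_1 → C_0 maps an edge to its endpoints' difference, ∂[p,q] = q − p.
As a 9×16 matrix over Z this has rank 8, with invariant factors (1,1,1,1,1,1,1,1).

Boundary ∂_2: C_2 → C_1 sends each 2-simplex [p,q,r] to [q,r] − [p,r] + [p,q]. For instance
  ∂[1,4,5] = [4,5] − [1,5] + [1,4],
  ∂[1,2,5] = [2,5] − [1,5] + [1,2].
The resulting 16×9 matrix has rank 7, and its Smith normal form has invariant factors (1,1,1,1,1,1,1).

Boundary ∂_3: C_3 → C_2 sends each 3-simplex σ to the alternating sum Σ_i (−1)^i (σ with its i-th vertex removed). For instance
  ∂[1,2,5,7] = [2,5,7] − [1,5,7] + [1,2,7] − [1,2,5],
  ∂[1,4,5,7] = [4,5,7] − [1,5,7] + [1,4,7] − [1,4,5].
The 9×2 boundary matrix has rank 2 and Smith normal form diag(1,1).

Reading off H_k = ker ∂_k / im ∂_{k+1}:

  H_0: rank C_0 − rank ∂_1 = 9 − 8 = 1, and the invariant factors of ∂_1 are all 1, so H_0 = Z.
  H_1: rank ker ∂_1 − rank ∂_2 = (16 − 8) − 7 = 1, and the invariant factors of ∂_2 are all 1, so H_1 = Z.
  H_2: rank ker ∂_2 − rank ∂_3 = (9 − 7) − 2 = 0, and the invariant factors of ∂_3 are all 1, so H_2 = 0.
  H_3: rank ker ∂_3 − rank ∂_4 = (2 − 2) − 0 = 0, and there is no ∂_4, so H_3 = 0.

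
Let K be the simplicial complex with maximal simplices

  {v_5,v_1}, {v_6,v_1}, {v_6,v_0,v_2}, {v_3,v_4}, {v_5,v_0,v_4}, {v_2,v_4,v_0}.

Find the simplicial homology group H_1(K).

H_1 = Z.

Take the total order v_0 < v_1 < v_2 < v_3 < v_4 < v_5 < v_6 on the vertex set. Then K (dimension 2) consists of the simplices:

  0-simplices (7): [v_0], [v_1], [v_2], [v_3], [v_4], [v_5], [v_6]
  1-simplices (10): [v_0,v_2], [v_0,v_4], [v_0,v_5], [v_0,v_6], [v_1,v_5], [v_1,v_6], [v_2,v_4], [v_2,v_6], [v_3,v_4], [v_4,v_5]
  2-simplices (3): [v_0,v_2,v_4], [v_0,v_2,v_6], [v_0,v_4,v_5]

giving chain groups C_0 ≅ Z^7, C_1 ≅ Z^10, C_2 ≅ Z^3.

Boundary ∂_1: C_1 → C_0 maps an edge to its endpoints' difference, ∂[p,q] = q − p.
The 7×10 boundary matrix has rank 6 and Smith normal form diag(1,1,1,1,1,1).

The boundary map ∂_2: C_2 → C_1 maps a triangle to the signed sum of its edges. For instance
  ∂[v_0,v_2,v_4] = [v_2,v_4] − [v_0,v_4] + [v_0,v_2],
  ∂[v_0,v_2,v_6] = [v_2,v_6] − [v_0,v_6] + [v_0,v_2].
As a 10×3 matrix over Z this has rank 3, with invariant factors (1,1,1).

Computing H_k = (kernel of ∂_k) / (image of ∂_{k+1}):

  H_1: rank ker ∂_1 − rank ∂_2 = (10 − 6) − 3 = 1, and the invariant factors of ∂_2 are all 1, so H_1 = Z.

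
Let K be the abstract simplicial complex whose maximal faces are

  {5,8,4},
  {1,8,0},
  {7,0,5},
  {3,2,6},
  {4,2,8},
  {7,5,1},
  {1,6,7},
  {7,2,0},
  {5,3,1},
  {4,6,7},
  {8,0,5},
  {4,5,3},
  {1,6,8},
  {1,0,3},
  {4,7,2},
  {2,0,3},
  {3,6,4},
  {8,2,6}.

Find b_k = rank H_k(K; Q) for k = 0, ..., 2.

b_0 = 1, b_1 = 1, b_2 = 0.

K has 9 vertices, 27 edges, 18 triangles.
rank ∂_0 = 0, rank ∂_1 = 8 ⇒ b_0 = 9 − 0 − 8 = 1; all invariant factors of ∂_1 are 1 so no torsion. So H_0 ≅ Z.
rank ∂_1 = 8, rank ∂_2 = 18 ⇒ b_1 = 27 − 8 − 18 = 1; ∂_2 has invariant factor(s) [2] giving torsion. So H_1 ≅ Z ⊕ Z/2.
rank ∂_2 = 18, rank ∂_3 = 0 ⇒ b_2 = 18 − 18 − 0 = 0. So H_2 ≅ 0.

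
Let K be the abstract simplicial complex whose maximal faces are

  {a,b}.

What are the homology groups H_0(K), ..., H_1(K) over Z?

Fix the vertex order a < b and write every simplex with vertices in increasing order. Then dim K = 1 and the simplices of K are:

  0-simplices (2): a, b
  1-simplices (1): ab

giving chain groups C_0 ≅ Z^2, C_1 ≅ Z^1.

∂_1: C_1 → C_0 is given by ∂[p,q] = [q] − [p].
The resulting 2×1 matrix has rank 1, and its Smith normal form has invariant factors (1).

Reading off H_k = ker ∂_k / im ∂_{k+1}:

  H_0: rank C_0 − rank ∂_1 = 2 − 1 = 1, and the invariant factors of ∂_1 are all 1, so H_0 = Z.
  H_1: rank ker ∂_1 − rank ∂_2 = (1 − 1) − 0 = 0, and there is no ∂_2, so H_1 = 0.

H_0 = Z,  H_1 = 0.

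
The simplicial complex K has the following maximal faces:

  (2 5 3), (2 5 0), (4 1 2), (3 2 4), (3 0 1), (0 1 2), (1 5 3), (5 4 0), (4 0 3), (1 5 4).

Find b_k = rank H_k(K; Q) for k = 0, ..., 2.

We work with the vertex ordering 0 < 1 < 2 < 3 < 4 < 5. The simplices of K, each written with vertices in increasing order, are:

  0-simplices (6): [0], [1], [2], [3], [4], [5]
  1-simplices (15): [0,1], [0,2], [0,3], [0,4], [0,5], [1,2], [1,3], [1,4], [1,5], [2,3], [2,4], [2,5], [3,4], [3,5], [4,5]
  2-simplices (10): [0,1,2], [0,1,3], [0,2,5], [0,3,4], [0,4,5], [1,2,4], [1,3,5], [1,4,5], [2,3,4], [2,3,5]

Hence C_0 ≅ Z^6, C_1 ≅ Z^15, C_2 ≅ Z^10.

Boundary ∂_1: C_1 → C_0 sends each edge [p,q] (with p < q) to q − p. For instance
  ∂[1,4] = [4] − [1].
As a 6×15 matrix over Z this has rank 5, with invariant factors (1,1,1,1,1).

Boundary ∂_2: C_2 → C_1 maps a triangle to the signed sum of its edges. For instance
  ∂[0,1,2] = [1,2] − [0,2] + [0,1],
  ∂[2,3,5] = [3,5] − [2,5] + [2,3].
This gives a 15×10 integer matrix of rank 10; reducing to Smith normal form yields diagonal entries (1,1,1,1,1,1,1,1,1,2).

Reading off H_k = ker ∂_k / im ∂_{k+1}:

  H_0: rank C_0 − rank ∂_1 = 6 − 5 = 1, and the invariant factors of ∂_1 are all 1, so H_0 ≅ Z.
  H_1: rank ker ∂_1 − rank ∂_2 = (15 − 5) − 10 = 0, and ∂_2 has invariant factor 2 > 1, so H_1 ≅ Z/2.
  H_2: rank ker ∂_2 − rank ∂_3 = (10 − 10) − 0 = 0, and there is no ∂_3, so H_2 ≅ 0.

Hence the Betti numbers are b_0 = 1, b_1 = 0, b_2 = 0.

b_0 = 1, b_1 = 0, b_2 = 0.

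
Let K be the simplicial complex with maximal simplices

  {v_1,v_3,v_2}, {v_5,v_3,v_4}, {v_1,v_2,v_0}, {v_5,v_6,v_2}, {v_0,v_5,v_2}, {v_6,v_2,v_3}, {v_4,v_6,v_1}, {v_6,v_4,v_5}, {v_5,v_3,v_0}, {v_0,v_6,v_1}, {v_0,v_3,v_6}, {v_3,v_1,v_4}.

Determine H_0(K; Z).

Fix the vertex order v_0 < v_1 < v_2 < v_3 < v_4 < v_5 < v_6 and write every simplex with vertices in increasing order. Then dim K = 2 and the simplices of K are:

  0-simplices (7): [v_0], [v_1], [v_2], [v_3], [v_4], [v_5], [v_6]
  1-simplices (18): (18 of them)
  2-simplices (12): (12 of them)

giving chain groups C_0 ≅ Z^7, C_1 ≅ Z^18, C_2 ≅ Z^12.

The boundary map ∂_1: C_1 → C_0 maps an edge to its endpoints' difference, ∂[p,q] = q − p.
The 7×18 boundary matrix has rank 6 and Smith normal form diag(1,1,1,1,1,1).

∂_2: C_2 → C_1 maps a triangle to the signed sum of its edges. For instance
  ∂[v_2,v_3,v_6] = [v_3,v_6] − [v_2,v_6] + [v_2,v_3],
  ∂[v_2,v_5,v_6] = [v_5,v_6] − [v_2,v_6] + [v_2,v_5].
As a 18×12 matrix over Z this has rank 12, with invariant factors (1,1,1,1,1,1,1,1,1,1,1,2).

Reading off H_k = ker ∂_k / im ∂_{k+1}:

  H_0: rank C_0 − rank ∂_1 = 7 − 6 = 1, and the invariant factors of ∂_1 are all 1, so H_0 ≅ Z.

H_0 ≅ Z.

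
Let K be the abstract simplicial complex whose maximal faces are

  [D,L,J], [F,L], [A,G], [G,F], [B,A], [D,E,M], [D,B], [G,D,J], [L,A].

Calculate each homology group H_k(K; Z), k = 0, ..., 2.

H_0 = Z,  H_1 = Z^3,  H_2 = 0.

We work with the vertex ordering A < B < D < E < F < G < J < L < M. The simplices of K, each written with vertices in increasing order, are:

  0-simplices (9): A, B, D, E, F, G, J, L, M
  1-simplices (14): AB, AG, AL, BD, DE, DG, DJ, DL, DM, EM, FG, FL, GJ, JL
  2-simplices (3): DEM, DGJ, DJL

Hence C_0 ≅ Z^9, C_1 ≅ Z^14, C_2 ≅ Z^3.

Boundary ∂_1: C_1 → C_0 is given by ∂[p,q] = [q] − [p].
The resulting 9×14 matrix has rank 8, and its Smith normal form has invariant factors (1,1,1,1,1,1,1,1).

The boundary map ∂_2: C_2 → C_1 sends each 2-simplex [p,q,r] to [q,r] − [p,r] + [p,q]. For instance
  ∂DJL = JL − DL + DJ,
  ∂DGJ = GJ − DJ + DG.
The 14×3 boundary matrix has rank 3 and Smith normal form diag(1,1,1).

Reading off H_k = ker ∂_k / im ∂_{k+1}:

  H_0: rank C_0 − rank ∂_1 = 9 − 8 = 1, and the invariant factors of ∂_1 are all 1, so H_0 = Z.
  H_1: rank ker ∂_1 − rank ∂_2 = (14 − 8) − 3 = 3, and the invariant factors of ∂_2 are all 1, so H_1 = Z^3.
  H_2: rank ker ∂_2 − rank ∂_3 = (3 − 3) − 0 = 0, and there is no ∂_3, so H_2 = 0.

As a check, the Euler characteristic is 9 − 14 + 3 = -2, which agrees with 1 − 3 + 0 = -2.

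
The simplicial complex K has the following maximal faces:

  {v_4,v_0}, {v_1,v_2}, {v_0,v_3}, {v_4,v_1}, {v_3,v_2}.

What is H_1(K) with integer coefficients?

Take the total order v_0 < v_1 < v_2 < v_3 < v_4 on the vertex set. Then K (dimension 1) consists of the simplices:

  0-simplices (5): [v_0], [v_1], [v_2], [v_3], [v_4]
  1-simplices (5): [v_0,v_3], [v_0,v_4], [v_1,v_2], [v_1,v_4], [v_2,v_3]

Hence C_0 ≅ Z^5, C_1 ≅ Z^5.

Boundary ∂_1: C_1 → C_0 sends each edge [p,q] (with p < q) to q − p. For instance
  ∂[v_0,v_3] = [v_3] − [v_0].
The 5×5 boundary matrix has rank 4 and Smith normal form diag(1,1,1,1).

Now H_k = ker ∂_k / im ∂_{k+1}, so:

  H_1: rank ker ∂_1 − rank ∂_2 = (5 − 4) − 0 = 1, and there is no ∂_2, so H_1 = Z.

H_1 ≅ Z.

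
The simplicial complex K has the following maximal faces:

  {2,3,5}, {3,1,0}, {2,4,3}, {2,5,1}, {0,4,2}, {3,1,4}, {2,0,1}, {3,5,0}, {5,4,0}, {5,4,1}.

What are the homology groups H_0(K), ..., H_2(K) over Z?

We work with the vertex ordering 0 < 1 < 2 < 3 < 4 < 5. The simplices of K, each written with vertices in increasing order, are:

  0-simplices (6): [0], [1], [2], [3], [4], [5]
  1-simplices (15): [0,1], [0,2], [0,3], [0,4], [0,5], [1,2], [1,3], [1,4], [1,5], [2,3], [2,4], [2,5], [3,4], [3,5], [4,5]
  2-simplices (10): [0,1,2], [0,1,3], [0,2,4], [0,3,5], [0,4,5], [1,2,5], [1,3,4], [1,4,5], [2,3,4], [2,3,5]

giving chain groups C_0 ≅ Z^6, C_1 ≅ Z^15, C_2 ≅ Z^10.

The boundary map ∂_1: C_1 → C_0 sends each edge [p,q] (with p < q) to q − p.
As a 6×15 matrix over Z this has rank 5, with invariant factors (1,1,1,1,1).

Boundary ∂_2: C_2 → C_1 sends each 2-simplex [p,q,r] to [q,r] − [p,r] + [p,q]. For instance
  ∂[0,2,4] = [2,4] − [0,4] + [0,2],
  ∂[0,3,5] = [3,5] − [0,5] + [0,3].
As a 15×10 matrix over Z this has rank 10, with invariant factors (1,1,1,1,1,1,1,1,1,2).

Computing H_k = (kernel of ∂_k) / (image of ∂_{k+1}):

  H_0: rank C_0 − rank ∂_1 = 6 − 5 = 1, and the invariant factors of ∂_1 are all 1, so H_0 ≅ Z.
  H_1: rank ker ∂_1 − rank ∂_2 = (15 − 5) − 10 = 0, and ∂_2 has invariant factor 2 > 1, so H_1 ≅ Z/2Z.
  H_2: rank ker ∂_2 − rank ∂_3 = (10 − 10) − 0 = 0, and there is no ∂_3, so H_2 ≅ 0.

(K is a triangulation of the real projective plane RP^2.)

H_0 ≅ Z,  H_1 ≅ Z/2Z,  H_2 = 0.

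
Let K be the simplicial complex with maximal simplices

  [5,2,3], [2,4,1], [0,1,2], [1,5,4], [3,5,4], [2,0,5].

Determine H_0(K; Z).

We work with the vertex ordering 0 < 1 < 2 < 3 < 4 < 5. The simplices of K, each written with vertices in increasing order, are:

  0-simplices (6): [0], [1], [2], [3], [4], [5]
  1-simplices (12): [0,1], [0,2], [0,5], [1,2], [1,4], [1,5], [2,3], [2,4], [2,5], [3,4], [3,5], [4,5]
  2-simplices (6): [0,1,2], [0,2,5], [1,2,4], [1,4,5], [2,3,5], [3,4,5]

Hence C_0 ≅ Z^6, C_1 ≅ Z^12, C_2 ≅ Z^6.

The boundary map ∂_1: C_1 → C_0 maps an edge to its endpoints' difference, ∂[p,q] = q − p.
The 6×12 boundary matrix has rank 5 and Smith normal form diag(1,1,1,1,1).

∂_2: C_2 → C_1 maps a triangle to the signed sum of its edges. For instance
  ∂[1,2,4] = [2,4] − [1,4] + [1,2],
  ∂[0,2,5] = [2,5] − [0,5] + [0,2].
This gives a 12×6 integer matrix of rank 6; reducing to Smith normal form yields diagonal entries (1,1,1,1,1,1).

Computing H_k = (kernel of ∂_k) / (image of ∂_{k+1}):

  H_0: rank C_0 − rank ∂_1 = 6 − 5 = 1, and the invariant factors of ∂_1 are all 1, so H_0 ≅ Z.

H_0 = Z.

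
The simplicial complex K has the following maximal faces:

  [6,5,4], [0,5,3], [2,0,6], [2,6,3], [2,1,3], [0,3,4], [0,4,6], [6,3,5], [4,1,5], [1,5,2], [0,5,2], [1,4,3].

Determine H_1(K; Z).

Order the vertices as 0 < 1 < 2 < 3 < 4 < 5 < 6. Listing each simplex with vertices in this order, K has dimension 2 with simplices:

  0-simplices (7): [0], [1], [2], [3], [4], [5], [6]
  1-simplices (18): [0,2], [0,3], [0,4], [0,5], [0,6], [1,2], [1,3], [1,4], [1,5], [2,3], [2,5], [2,6], [3,4], [3,5], [3,6], [4,5], [4,6], [5,6]
  2-simplices (12): [0,2,5], [0,2,6], [0,3,4], [0,3,5], [0,4,6], [1,2,3], [1,2,5], [1,3,4], [1,4,5], [2,3,6], [3,5,6], [4,5,6]

so the chain groups are C_0 ≅ Z^7, C_1 ≅ Z^18, C_2 ≅ Z^12.

Boundary ∂_1: C_1 → C_0 sends each edge [p,q] (with p < q) to q − p.
The 7×18 boundary matrix has rank 6 and Smith normal form diag(1,1,1,1,1,1).

The boundary map ∂_2: C_2 → C_1 maps a triangle to the signed sum of its edges. For instance
  ∂[1,4,5] = [4,5] − [1,5] + [1,4],
  ∂[0,2,5] = [2,5] − [0,5] + [0,2].
The 18×12 boundary matrix has rank 12 and Smith normal form diag(1,1,1,1,1,1,1,1,1,1,1,2).

Now H_k = ker ∂_k / im ∂_{k+1}, so:

  H_1: rank ker ∂_1 − rank ∂_2 = (18 − 6) − 12 = 0, and ∂_2 has invariant factor 2 > 1, so H_1 ≅ Z/2.

H_1 ≅ Z/2.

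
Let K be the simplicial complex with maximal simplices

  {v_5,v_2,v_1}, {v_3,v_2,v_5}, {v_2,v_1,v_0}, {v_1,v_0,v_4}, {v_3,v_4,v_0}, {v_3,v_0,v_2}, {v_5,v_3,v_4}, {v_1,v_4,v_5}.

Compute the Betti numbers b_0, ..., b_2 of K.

We work with the vertex ordering v_0 < v_1 < v_2 < v_3 < v_4 < v_5. The simplices of K, each written with vertices in increasing order, are:

  0-simplices (6): [v_0], [v_1], [v_2], [v_3], [v_4], [v_5]
  1-simplices (12): [v_0,v_1], [v_0,v_2], [v_0,v_3], [v_0,v_4], [v_1,v_2], [v_1,v_4], [v_1,v_5], [v_2,v_3], [v_2,v_5], [v_3,v_4], [v_3,v_5], [v_4,v_5]
  2-simplices (8): [v_0,v_1,v_2], [v_0,v_1,v_4], [v_0,v_2,v_3], [v_0,v_3,v_4], [v_1,v_2,v_5], [v_1,v_4,v_5], [v_2,v_3,v_5], [v_3,v_4,v_5]

giving chain groups C_0 ≅ Z^6, C_1 ≅ Z^12, C_2 ≅ Z^8.

The boundary map ∂_1: C_1 → C_0 maps an edge to its endpoints' difference, ∂[p,q] = q − p. For instance
  ∂[v_0,v_1] = [v_1] − [v_0].
The resulting 6×12 matrix has rank 5, and its Smith normal form has invariant factors (1,1,1,1,1).

∂_2: C_2 → C_1 maps a triangle to the signed sum of its edges. For instance
  ∂[v_1,v_2,v_5] = [v_2,v_5] − [v_1,v_5] + [v_1,v_2],
  ∂[v_1,v_4,v_5] = [v_4,v_5] − [v_1,v_5] + [v_1,v_4].
The resulting 12×8 matrix has rank 7, and its Smith normal form has invariant factors (1,1,1,1,1,1,1).

Computing H_k = (kernel of ∂_k) / (image of ∂_{k+1}):

  H_0: rank C_0 − rank ∂_1 = 6 − 5 = 1, and the invariant factors of ∂_1 are all 1, so H_0 = Z.
  H_1: rank ker ∂_1 − rank ∂_2 = (12 − 5) − 7 = 0, and the invariant factors of ∂_2 are all 1, so H_1 = 0.
  H_2: rank ker ∂_2 − rank ∂_3 = (8 − 7) − 0 = 1, and there is no ∂_3, so H_2 = Z.

Hence the Betti numbers are b_0 = 1, b_1 = 0, b_2 = 1.

b_0 = 1, b_1 = 0, b_2 = 1.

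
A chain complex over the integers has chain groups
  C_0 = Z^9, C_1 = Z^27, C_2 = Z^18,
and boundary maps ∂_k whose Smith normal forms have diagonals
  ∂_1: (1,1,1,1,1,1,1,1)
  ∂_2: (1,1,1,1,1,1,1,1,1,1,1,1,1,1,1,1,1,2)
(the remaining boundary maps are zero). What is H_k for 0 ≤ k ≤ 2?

H_0 ≅ Z,  H_1 ≅ Z ⊕ Z/2Z,  H_2 = 0.

H_0: b_0 = 9 − 0 − 8 = 1; torsion from ∂_1 factors > 1: none. So H_0 ≅ Z.
H_1: b_1 = 27 − 8 − 18 = 1; torsion from ∂_2 factors > 1: [2]. So H_1 ≅ Z ⊕ Z/2Z.
H_2: b_2 = 18 − 18 − 0 = 0; torsion from ∂_3 factors > 1: none. So H_2 ≅ 0.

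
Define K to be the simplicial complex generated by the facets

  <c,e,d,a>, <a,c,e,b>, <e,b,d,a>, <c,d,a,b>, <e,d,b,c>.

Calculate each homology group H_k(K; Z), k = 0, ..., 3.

We work with the vertex ordering a < b < c < d < e. The simplices of K, each written with vertices in increasing order, are:

  0-simplices (5): a, b, c, d, e
  1-simplices (10): ab, ac, ad, ae, bc, bd, be, cd, ce, de
  2-simplices (10): abc, abd, abe, acd, ace, ade, bcd, bce, bde, cde
  3-simplices (5): abcd, abce, abde, acde, bcde

Hence C_0 ≅ Z^5, C_1 ≅ Z^10, C_2 ≅ Z^10, C_3 ≅ Z^5.

The boundary map ∂_1: C_1 → C_0 is given by ∂[p,q] = [q] − [p]. For instance
  ∂ce = e − c.
As a 5×10 matrix over Z this has rank 4, with invariant factors (1,1,1,1).

Boundary ∂_2: C_2 → C_1 maps a triangle to the signed sum of its edges. For instance
  ∂abd = bd − ad + ab,
  ∂bcd = cd − bd + bc.
The resulting 10×10 matrix has rank 6, and its Smith normal form has invariant factors (1,1,1,1,1,1).

Boundary ∂_3: C_3 → C_2 sends each 3-simplex σ to the alternating sum Σ_i (−1)^i (σ with its i-th vertex removed). For instance
  ∂acde = cde − ade + ace − acd,
  ∂abcd = bcd − acd + abd − abc.
This gives a 10×5 integer matrix of rank 4; reducing to Smith normal form yields diagonal entries (1,1,1,1).

Now H_k = ker ∂_k / im ∂_{k+1}, so:

  H_0: rank C_0 − rank ∂_1 = 5 − 4 = 1, and the invariant factors of ∂_1 are all 1, so H_0 ≅ Z.
  H_1: rank ker ∂_1 − rank ∂_2 = (10 − 4) − 6 = 0, and the invariant factors of ∂_2 are all 1, so H_1 ≅ 0.
  H_2: rank ker ∂_2 − rank ∂_3 = (10 − 6) − 4 = 0, and the invariant factors of ∂_3 are all 1, so H_2 ≅ 0.
  H_3: rank ker ∂_3 − rank ∂_4 = (5 − 4) − 0 = 1, and there is no ∂_4, so H_3 ≅ Z.

H_0 ≅ Z,  H_1 = 0,  H_2 = 0,  H_3 ≅ Z.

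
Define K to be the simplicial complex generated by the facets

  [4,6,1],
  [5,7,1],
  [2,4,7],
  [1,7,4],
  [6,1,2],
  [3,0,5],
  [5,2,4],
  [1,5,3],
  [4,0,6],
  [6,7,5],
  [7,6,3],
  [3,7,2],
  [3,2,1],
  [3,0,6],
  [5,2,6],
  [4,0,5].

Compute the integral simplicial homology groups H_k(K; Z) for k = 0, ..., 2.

H_0 ≅ Z,  H_1 ≅ Z^2,  H_2 ≅ Z.

Fix the vertex order 0 < 1 < 2 < 3 < 4 < 5 < 6 < 7 and write every simplex with vertices in increasing order. Then dim K = 2 and the simplices of K are:

  0-simplices (8): [0], [1], [2], [3], [4], [5], [6], [7]
  1-simplices (24): (24 of them)
  2-simplices (16): [0,3,5], [0,3,6], [0,4,5], [0,4,6], [1,2,3], [1,2,6], [1,3,5], [1,4,6], [1,4,7], [1,5,7], [2,3,7], [2,4,5], [2,4,7], [2,5,6], [3,6,7], [5,6,7]

giving chain groups C_0 ≅ Z^8, C_1 ≅ Z^24, C_2 ≅ Z^16.

The boundary map ∂_1: C_1 → C_0 sends each edge [p,q] (with p < q) to q − p. For instance
  ∂[3,6] = [6] − [3].
The 8×24 boundary matrix has rank 7 and Smith normal form diag(1,1,1,1,1,1,1).

The boundary map ∂_2: C_2 → C_1 maps a triangle to the signed sum of its edges. For instance
  ∂[1,4,6] = [4,6] − [1,6] + [1,4],
  ∂[1,2,3] = [2,3] − [1,3] + [1,2].
The resulting 24×16 matrix has rank 15, and its Smith normal form has invariant factors (1,1,1,1,1,1,1,1,1,1,1,1,1,1,1).

Computing H_k = (kernel of ∂_k) / (image of ∂_{k+1}):

  H_0: rank C_0 − rank ∂_1 = 8 − 7 = 1, and the invariant factors of ∂_1 are all 1, so H_0 = Z.
  H_1: rank ker ∂_1 − rank ∂_2 = (24 − 7) − 15 = 2, and the invariant factors of ∂_2 are all 1, so H_1 = Z^2.
  H_2: rank ker ∂_2 − rank ∂_3 = (16 − 15) − 0 = 1, and there is no ∂_3, so H_2 = Z.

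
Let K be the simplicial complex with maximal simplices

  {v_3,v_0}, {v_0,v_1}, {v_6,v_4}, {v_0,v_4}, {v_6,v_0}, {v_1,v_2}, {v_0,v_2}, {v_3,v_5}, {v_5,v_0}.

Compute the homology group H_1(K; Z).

H_1 ≅ Z^3.

Fix the vertex order v_0 < v_1 < v_2 < v_3 < v_4 < v_5 < v_6 and write every simplex with vertices in increasing order. Then dim K = 1 and the simplices of K are:

  0-simplices (7): [v_0], [v_1], [v_2], [v_3], [v_4], [v_5], [v_6]
  1-simplices (9): [v_0,v_1], [v_0,v_2], [v_0,v_3], [v_0,v_4], [v_0,v_5], [v_0,v_6], [v_1,v_2], [v_3,v_5], [v_4,v_6]

giving chain groups C_0 ≅ Z^7, C_1 ≅ Z^9.

Boundary ∂_1: C_1 → C_0 sends each edge [p,q] (with p < q) to q − p.
As a 7×9 matrix over Z this has rank 6, with invariant factors (1,1,1,1,1,1).

Now H_k = ker ∂_k / im ∂_{k+1}, so:

  H_1: rank ker ∂_1 − rank ∂_2 = (9 − 6) − 0 = 3, and there is no ∂_2, so H_1 ≅ Z^3.

(K is a triangulation of a wedge of 3 circles.)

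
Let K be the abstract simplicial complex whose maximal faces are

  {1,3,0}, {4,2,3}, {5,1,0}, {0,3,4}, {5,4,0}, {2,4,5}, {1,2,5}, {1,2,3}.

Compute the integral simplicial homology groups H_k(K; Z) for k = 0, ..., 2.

Take the total order 0 < 1 < 2 < 3 < 4 < 5 on the vertex set. Then K (dimension 2) consists of the simplices:

  0-simplices (6): [0], [1], [2], [3], [4], [5]
  1-simplices (12): [0,1], [0,3], [0,4], [0,5], [1,2], [1,3], [1,5], [2,3], [2,4], [2,5], [3,4], [4,5]
  2-simplices (8): [0,1,3], [0,1,5], [0,3,4], [0,4,5], [1,2,3], [1,2,5], [2,3,4], [2,4,5]

Hence C_0 ≅ Z^6, C_1 ≅ Z^12, C_2 ≅ Z^8.

∂_1: C_1 → C_0 is given by ∂[p,q] = [q] − [p]. For instance
  ∂[2,3] = [3] − [2].
The 6×12 boundary matrix has rank 5 and Smith normal form diag(1,1,1,1,1).

Boundary ∂_2: C_2 → C_1 sends each 2-simplex [p,q,r] to [q,r] − [p,r] + [p,q]. For instance
  ∂[2,3,4] = [3,4] − [2,4] + [2,3],
  ∂[0,4,5] = [4,5] − [0,5] + [0,4].
As a 12×8 matrix over Z this has rank 7, with invariant factors (1,1,1,1,1,1,1).

Reading off H_k = ker ∂_k / im ∂_{k+1}:

  H_0: rank C_0 − rank ∂_1 = 6 − 5 = 1, and the invariant factors of ∂_1 are all 1, so H_0 ≅ Z.
  H_1: rank ker ∂_1 − rank ∂_2 = (12 − 5) − 7 = 0, and the invariant factors of ∂_2 are all 1, so H_1 ≅ 0.
  H_2: rank ker ∂_2 − rank ∂_3 = (8 − 7) − 0 = 1, and there is no ∂_3, so H_2 ≅ Z.

(K is a triangulation of the 2-sphere S^2.)

H_0 = Z,  H_1 = 0,  H_2 = Z.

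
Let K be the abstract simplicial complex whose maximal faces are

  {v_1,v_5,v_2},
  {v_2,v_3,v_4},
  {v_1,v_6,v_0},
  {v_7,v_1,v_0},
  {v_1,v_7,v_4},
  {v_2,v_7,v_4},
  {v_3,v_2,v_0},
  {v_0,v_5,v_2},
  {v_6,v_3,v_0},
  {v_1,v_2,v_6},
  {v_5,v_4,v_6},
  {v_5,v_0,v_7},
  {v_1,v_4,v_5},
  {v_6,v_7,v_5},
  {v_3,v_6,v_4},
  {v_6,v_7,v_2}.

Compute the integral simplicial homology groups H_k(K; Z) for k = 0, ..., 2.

H_0 = Z,  H_1 = Z^2,  H_2 = Z.

We work with the vertex ordering v_0 < v_1 < v_2 < v_3 < v_4 < v_5 < v_6 < v_7. The simplices of K, each written with vertices in increasing order, are:

  0-simplices (8): [v_0], [v_1], [v_2], [v_3], [v_4], [v_5], [v_6], [v_7]
  1-simplices (24): (24 of them)
  2-simplices (16): (16 of them)

giving chain groups C_0 ≅ Z^8, C_1 ≅ Z^24, C_2 ≅ Z^16.

Boundary ∂_1: C_1 → C_0 is given by ∂[p,q] = [q] − [p]. For instance
  ∂[v_2,v_5] = [v_5] − [v_2].
As a 8×24 matrix over Z this has rank 7, with invariant factors (1,1,1,1,1,1,1).

∂_2: C_2 → C_1 sends each 2-simplex [p,q,r] to [q,r] − [p,r] + [p,q]. For instance
  ∂[v_1,v_2,v_5] = [v_2,v_5] − [v_1,v_5] + [v_1,v_2],
  ∂[v_2,v_6,v_7] = [v_6,v_7] − [v_2,v_7] + [v_2,v_6].
The resulting 24×16 matrix has rank 15, and its Smith normal form has invariant factors (1,1,1,1,1,1,1,1,1,1,1,1,1,1,1).

Now H_k = ker ∂_k / im ∂_{k+1}, so:

  H_0: rank C_0 − rank ∂_1 = 8 − 7 = 1, and the invariant factors of ∂_1 are all 1, so H_0 ≅ Z.
  H_1: rank ker ∂_1 − rank ∂_2 = (24 − 7) − 15 = 2, and the invariant factors of ∂_2 are all 1, so H_1 ≅ Z^2.
  H_2: rank ker ∂_2 − rank ∂_3 = (16 − 15) − 0 = 1, and there is no ∂_3, so H_2 ≅ Z.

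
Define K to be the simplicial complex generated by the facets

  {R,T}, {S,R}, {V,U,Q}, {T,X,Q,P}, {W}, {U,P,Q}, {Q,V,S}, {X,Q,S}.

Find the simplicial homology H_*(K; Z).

H_0 = Z^2,  H_1 = Z,  H_2 = 0,  H_3 = 0.

Fix the vertex order P < Q < R < S < T < U < V < W < X and write every simplex with vertices in increasing order. Then dim K = 3 and the simplices of K are:

  0-simplices (9): P, Q, R, S, T, U, V, W, X
  1-simplices (15): PQ, PT, PU, PX, QS, QT, QU, QV, QX, RS, RT, SV, SX, TX, UV
  2-simplices (8): PQT, PQU, PQX, PTX, QSV, QSX, QTX, QUV
  3-simplices (1): PQTX

so the chain groups are C_0 ≅ Z^9, C_1 ≅ Z^15, C_2 ≅ Z^8, C_3 ≅ Z^1.

∂_1: C_1 → C_0 is given by ∂[p,q] = [q] − [p].
As a 9×15 matrix over Z this has rank 7, with invariant factors (1,1,1,1,1,1,1).

∂_2: C_2 → C_1 acts by ∂[p,q,r] = [q,r] − [p,r] + [p,q]. For instance
  ∂PTX = TX − PX + PT,
  ∂QSV = SV − QV + QS.
The resulting 15×8 matrix has rank 7, and its Smith normal form has invariant factors (1,1,1,1,1,1,1).

Boundary ∂_3: C_3 → C_2 sends each 3-simplex σ to the alternating sum Σ_i (−1)^i (σ with its i-th vertex removed). For instance
  ∂PQTX = QTX − PTX + PQX − PQT.
The 8×1 boundary matrix has rank 1 and Smith normal form diag(1).

Now H_k = ker ∂_k / im ∂_{k+1}, so:

  H_0: rank C_0 − rank ∂_1 = 9 − 7 = 2, and the invariant factors of ∂_1 are all 1, so H_0 = Z^2.
  H_1: rank ker ∂_1 − rank ∂_2 = (15 − 7) − 7 = 1, and the invariant factors of ∂_2 are all 1, so H_1 = Z.
  H_2: rank ker ∂_2 − rank ∂_3 = (8 − 7) − 1 = 0, and the invariant factors of ∂_3 are all 1, so H_2 = 0.
  H_3: rank ker ∂_3 − rank ∂_4 = (1 − 1) − 0 = 0, and there is no ∂_4, so H_3 = 0.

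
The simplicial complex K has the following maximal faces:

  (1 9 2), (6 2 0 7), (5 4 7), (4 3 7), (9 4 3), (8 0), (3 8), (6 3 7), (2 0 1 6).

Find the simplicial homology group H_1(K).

Take the total order 0 < 1 < 2 < 3 < 4 < 5 < 6 < 7 < 8 < 9 on the vertex set. Then K (dimension 3) consists of the simplices:

  0-simplices (10): [0], [1], [2], [3], [4], [5], [6], [7], [8], [9]
  1-simplices (21): [0,1], [0,2], [0,6], [0,7], [0,8], [1,2], [1,6], [1,9], [2,6], [2,7], [2,9], [3,4], [3,6], [3,7], [3,8], [3,9], [4,5], [4,7], [4,9], [5,7], [6,7]
  2-simplices (12): [0,1,2], [0,1,6], [0,2,6], [0,2,7], [0,6,7], [1,2,6], [1,2,9], [2,6,7], [3,4,7], [3,4,9], [3,6,7], [4,5,7]
  3-simplices (2): [0,1,2,6], [0,2,6,7]

so the chain groups are C_0 ≅ Z^10, C_1 ≅ Z^21, C_2 ≅ Z^12, C_3 ≅ Z^2.

The boundary map ∂_1: C_1 → C_0 maps an edge to its endpoints' difference, ∂[p,q] = q − p. For instance
  ∂[4,9] = [9] − [4].
This gives a 10×21 integer matrix of rank 9; reducing to Smith normal form yields diagonal entries (1,1,1,1,1,1,1,1,1).

The boundary map ∂_2: C_2 → C_1 acts by ∂[p,q,r] = [q,r] − [p,r] + [p,q]. For instance
  ∂[0,2,6] = [2,6] − [0,6] + [0,2],
  ∂[0,1,2] = [1,2] − [0,2] + [0,1].
The resulting 21×12 matrix has rank 10, and its Smith normal form has invariant factors (1,1,1,1,1,1,1,1,1,1).

∂_3: C_3 → C_2 sends each 3-simplex σ to the alternating sum Σ_i (−1)^i (σ with its i-th vertex removed). For instance
  ∂[0,2,6,7] = [2,6,7] − [0,6,7] + [0,2,7] − [0,2,6],
  ∂[0,1,2,6] = [1,2,6] − [0,2,6] + [0,1,6] − [0,1,2].
The 12×2 boundary matrix has rank 2 and Smith normal form diag(1,1).

Computing H_k = (kernel of ∂_k) / (image of ∂_{k+1}):

  H_1: rank ker ∂_1 − rank ∂_2 = (21 − 9) − 10 = 2, and the invariant factors of ∂_2 are all 1, so H_1 ≅ Z^2.

H_1 = Z^2.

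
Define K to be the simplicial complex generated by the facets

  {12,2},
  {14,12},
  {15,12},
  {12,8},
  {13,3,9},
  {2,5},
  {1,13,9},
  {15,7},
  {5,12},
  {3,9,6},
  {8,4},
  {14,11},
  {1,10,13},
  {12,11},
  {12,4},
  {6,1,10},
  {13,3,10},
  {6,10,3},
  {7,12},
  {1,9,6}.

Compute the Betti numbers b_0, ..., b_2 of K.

Order the vertices as 1 < 2 < 3 < 4 < 5 < 6 < 7 < 8 < 9 < 10 < 11 < 12 < 13 < 14 < 15. Listing each simplex with vertices in this order, K has dimension 2 with simplices:

  0-simplices (15): [1], [2], [3], [4], [5], [6], [7], [8], [9], [10], [11], [12], [13], [14], [15]
  1-simplices (24): (24 of them)
  2-simplices (8): [1,6,9], [1,6,10], [1,9,13], [1,10,13], [3,6,9], [3,6,10], [3,9,13], [3,10,13]

giving chain groups C_0 ≅ Z^15, C_1 ≅ Z^24, C_2 ≅ Z^8.

Boundary ∂_1: C_1 → C_0 is given by ∂[p,q] = [q] − [p].
The 15×24 boundary matrix has rank 13 and Smith normal form diag(1,1,1,1,1,1,1,1,1,1,1,1,1).

∂_2: C_2 → C_1 acts by ∂[p,q,r] = [q,r] − [p,r] + [p,q]. For instance
  ∂[3,6,9] = [6,9] − [3,9] + [3,6],
  ∂[1,6,10] = [6,10] − [1,10] + [1,6].
As a 24×8 matrix over Z this has rank 7, with invariant factors (1,1,1,1,1,1,1).

From H_k ≅ ker(∂_k) / im(∂_{k+1}) we obtain:

  H_0: rank C_0 − rank ∂_1 = 15 − 13 = 2, and the invariant factors of ∂_1 are all 1, so H_0 ≅ Z^2.
  H_1: rank ker ∂_1 − rank ∂_2 = (24 − 13) − 7 = 4, and the invariant factors of ∂_2 are all 1, so H_1 ≅ Z^4.
  H_2: rank ker ∂_2 − rank ∂_3 = (8 − 7) − 0 = 1, and there is no ∂_3, so H_2 ≅ Z.

As a check, the Euler characteristic is 15 − 24 + 8 = -1, which agrees with 2 − 4 + 1 = -1.

Hence the Betti numbers are b_0 = 2, b_1 = 4, b_2 = 1.

b_0 = 2, b_1 = 4, b_2 = 1.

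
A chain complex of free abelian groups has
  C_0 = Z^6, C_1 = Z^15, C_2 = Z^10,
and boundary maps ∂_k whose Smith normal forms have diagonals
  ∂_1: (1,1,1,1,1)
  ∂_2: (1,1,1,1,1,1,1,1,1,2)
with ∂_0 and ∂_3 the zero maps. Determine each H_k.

H_0 ≅ Z,  H_1 ≅ Z_2,  H_2 = 0.

H_0: b_0 = 6 − 0 − 5 = 1; torsion from ∂_1 factors > 1: none. So H_0 ≅ Z.
H_1: b_1 = 15 − 5 − 10 = 0; torsion from ∂_2 factors > 1: [2]. So H_1 ≅ Z_2.
H_2: b_2 = 10 − 10 − 0 = 0; torsion from ∂_3 factors > 1: none. So H_2 ≅ 0.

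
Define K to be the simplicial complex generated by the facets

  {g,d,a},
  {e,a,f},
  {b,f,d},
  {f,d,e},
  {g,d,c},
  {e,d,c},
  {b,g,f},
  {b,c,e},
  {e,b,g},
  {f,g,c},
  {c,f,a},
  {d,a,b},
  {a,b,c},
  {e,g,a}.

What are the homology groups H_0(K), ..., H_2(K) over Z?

H_0 = Z,  H_1 = Z^2,  H_2 = Z.

Take the total order a < b < c < d < e < f < g on the vertex set. Then K (dimension 2) consists of the simplices:

  0-simplices (7): a, b, c, d, e, f, g
  1-simplices (21): ab, ac, ad, ae, af, ag, bc, bd, be, bf, bg, cd, ce, cf, cg, de, df, dg, ef, eg, fg
  2-simplices (14): abc, abd, acf, adg, aef, aeg, bce, bdf, beg, bfg, cde, cdg, cfg, def

so the chain groups are C_0 ≅ Z^7, C_1 ≅ Z^21, C_2 ≅ Z^14.

∂_1: C_1 → C_0 maps an edge to its endpoints' difference, ∂[p,q] = q − p. For instance
  ∂bf = f − b.
The resulting 7×21 matrix has rank 6, and its Smith normal form has invariant factors (1,1,1,1,1,1).

∂_2: C_2 → C_1 maps a triangle to the signed sum of its edges. For instance
  ∂bce = ce − be + bc,
  ∂abc = bc − ac + ab.
This gives a 21×14 integer matrix of rank 13; reducing to Smith normal form yields diagonal entries (1,1,1,1,1,1,1,1,1,1,1,1,1).

Computing H_k = (kernel of ∂_k) / (image of ∂_{k+1}):

  H_0: rank C_0 − rank ∂_1 = 7 − 6 = 1, and the invariant factors of ∂_1 are all 1, so H_0 ≅ Z.
  H_1: rank ker ∂_1 − rank ∂_2 = (21 − 6) − 13 = 2, and the invariant factors of ∂_2 are all 1, so H_1 ≅ Z^2.
  H_2: rank ker ∂_2 − rank ∂_3 = (14 − 13) − 0 = 1, and there is no ∂_3, so H_2 ≅ Z.

As a check, the Euler characteristic is 7 − 21 + 14 = 0, which agrees with 1 − 2 + 1 = 0.
(K is a triangulation of the torus T^2.)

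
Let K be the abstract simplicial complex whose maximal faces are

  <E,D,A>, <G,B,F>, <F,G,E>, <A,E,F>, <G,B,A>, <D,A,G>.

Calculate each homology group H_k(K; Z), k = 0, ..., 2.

Fix the vertex order A < B < D < E < F < G and write every simplex with vertices in increasing order. Then dim K = 2 and the simplices of K are:

  0-simplices (6): A, B, D, E, F, G
  1-simplices (12): AB, AD, AE, AF, AG, BF, BG, DE, DG, EF, EG, FG
  2-simplices (6): ABG, ADE, ADG, AEF, BFG, EFG

so the chain groups are C_0 ≅ Z^6, C_1 ≅ Z^12, C_2 ≅ Z^6.

∂_1: C_1 → C_0 is given by ∂[p,q] = [q] − [p].
The 6×12 boundary matrix has rank 5 and Smith normal form diag(1,1,1,1,1).

The boundary map ∂_2: C_2 → C_1 sends each 2-simplex [p,q,r] to [q,r] − [p,r] + [p,q]. For instance
  ∂ADE = DE − AE + AD,
  ∂ABG = BG − AG + AB.
The 12×6 boundary matrix has rank 6 and Smith normal form diag(1,1,1,1,1,1).

Computing H_k = (kernel of ∂_k) / (image of ∂_{k+1}):

  H_0: rank C_0 − rank ∂_1 = 6 − 5 = 1, and the invariant factors of ∂_1 are all 1, so H_0 ≅ Z.
  H_1: rank ker ∂_1 − rank ∂_2 = (12 − 5) − 6 = 1, and the invariant factors of ∂_2 are all 1, so H_1 ≅ Z.
  H_2: rank ker ∂_2 − rank ∂_3 = (6 − 6) − 0 = 0, and there is no ∂_3, so H_2 ≅ 0.

As a check, the Euler characteristic is 6 − 12 + 6 = 0, which agrees with 1 − 1 + 0 = 0.

H_0 ≅ Z,  H_1 ≅ Z,  H_2 = 0.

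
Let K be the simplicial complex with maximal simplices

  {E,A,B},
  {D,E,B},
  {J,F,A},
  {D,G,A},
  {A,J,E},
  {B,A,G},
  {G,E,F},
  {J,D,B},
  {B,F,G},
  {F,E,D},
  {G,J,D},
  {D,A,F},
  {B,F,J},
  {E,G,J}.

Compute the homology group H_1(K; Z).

Order the vertices as A < B < D < E < F < G < J. Listing each simplex with vertices in this order, K has dimension 2 with simplices:

  0-simplices (7): A, B, D, E, F, G, J
  1-simplices (21): AB, AD, AE, AF, AG, AJ, BD, BE, BF, BG, BJ, DE, DF, DG, DJ, EF, EG, EJ, FG, FJ, GJ
  2-simplices (14): ABE, ABG, ADF, ADG, AEJ, AFJ, BDE, BDJ, BFG, BFJ, DEF, DGJ, EFG, EGJ

so the chain groups are C_0 ≅ Z^7, C_1 ≅ Z^21, C_2 ≅ Z^14.

∂_1: C_1 → C_0 is given by ∂[p,q] = [q] − [p]. For instance
  ∂BE = E − B.
The resulting 7×21 matrix has rank 6, and its Smith normal form has invariant factors (1,1,1,1,1,1).

Boundary ∂_2: C_2 → C_1 maps a triangle to the signed sum of its edges. For instance
  ∂ABE = BE − AE + AB,
  ∂ADG = DG − AG + AD.
The resulting 21×14 matrix has rank 13, and its Smith normal form has invariant factors (1,1,1,1,1,1,1,1,1,1,1,1,1).

Reading off H_k = ker ∂_k / im ∂_{k+1}:

  H_1: rank ker ∂_1 − rank ∂_2 = (21 − 6) − 13 = 2, and the invariant factors of ∂_2 are all 1, so H_1 ≅ Z^2.

H_1 ≅ Z^2.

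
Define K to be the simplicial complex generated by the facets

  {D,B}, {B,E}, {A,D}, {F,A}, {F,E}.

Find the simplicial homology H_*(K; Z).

H_0 = Z,  H_1 = Z.

Fix the vertex order A < B < D < E < F and write every simplex with vertices in increasing order. Then dim K = 1 and the simplices of K are:

  0-simplices (5): A, B, D, E, F
  1-simplices (5): AD, AF, BD, BE, EF

so the chain groups are C_0 ≅ Z^5, C_1 ≅ Z^5.

Boundary ∂_1: C_1 → C_0 is given by ∂[p,q] = [q] − [p]. For instance
  ∂BE = E − B.
The resulting 5×5 matrix has rank 4, and its Smith normal form has invariant factors (1,1,1,1).

Computing H_k = (kernel of ∂_k) / (image of ∂_{k+1}):

  H_0: rank C_0 − rank ∂_1 = 5 − 4 = 1, and the invariant factors of ∂_1 are all 1, so H_0 = Z.
  H_1: rank ker ∂_1 − rank ∂_2 = (5 − 4) − 0 = 1, and there is no ∂_2, so H_1 = Z.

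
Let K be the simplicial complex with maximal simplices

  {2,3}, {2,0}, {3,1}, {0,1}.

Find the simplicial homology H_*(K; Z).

Fix the vertex order 0 < 1 < 2 < 3 and write every simplex with vertices in increasing order. Then dim K = 1 and the simplices of K are:

  0-simplices (4): [0], [1], [2], [3]
  1-simplices (4): [0,1], [0,2], [1,3], [2,3]

Hence C_0 ≅ Z^4, C_1 ≅ Z^4.

∂_1: C_1 → C_0 is given by ∂[p,q] = [q] − [p].
The resulting 4×4 matrix has rank 3, and its Smith normal form has invariant factors (1,1,1).

Reading off H_k = ker ∂_k / im ∂_{k+1}:

  H_0: rank C_0 − rank ∂_1 = 4 − 3 = 1, and the invariant factors of ∂_1 are all 1, so H_0 ≅ Z.
  H_1: rank ker ∂_1 − rank ∂_2 = (4 − 3) − 0 = 1, and there is no ∂_2, so H_1 ≅ Z.

H_0 = Z,  H_1 = Z.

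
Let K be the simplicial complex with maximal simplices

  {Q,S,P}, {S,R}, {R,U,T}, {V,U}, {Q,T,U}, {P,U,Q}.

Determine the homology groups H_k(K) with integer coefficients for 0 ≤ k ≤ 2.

H_0 ≅ Z,  H_1 ≅ Z,  H_2 = 0.

Order the vertices as P < Q < R < S < T < U < V. Listing each simplex with vertices in this order, K has dimension 2 with simplices:

  0-simplices (7): P, Q, R, S, T, U, V
  1-simplices (11): PQ, PS, PU, QS, QT, QU, RS, RT, RU, TU, UV
  2-simplices (4): PQS, PQU, QTU, RTU

Hence C_0 ≅ Z^7, C_1 ≅ Z^11, C_2 ≅ Z^4.

The boundary map ∂_1: C_1 → C_0 maps an edge to its endpoints' difference, ∂[p,q] = q − p. For instance
  ∂QT = T − Q.
This gives a 7×11 integer matrix of rank 6; reducing to Smith normal form yields diagonal entries (1,1,1,1,1,1).

Boundary ∂_2: C_2 → C_1 sends each 2-simplex [p,q,r] to [q,r] − [p,r] + [p,q]. For instance
  ∂PQS = QS − PS + PQ,
  ∂PQU = QU − PU + PQ.
This gives a 11×4 integer matrix of rank 4; reducing to Smith normal form yields diagonal entries (1,1,1,1).

Reading off H_k = ker ∂_k / im ∂_{k+1}:

  H_0: rank C_0 − rank ∂_1 = 7 − 6 = 1, and the invariant factors of ∂_1 are all 1, so H_0 ≅ Z.
  H_1: rank ker ∂_1 − rank ∂_2 = (11 − 6) − 4 = 1, and the invariant factors of ∂_2 are all 1, so H_1 ≅ Z.
  H_2: rank ker ∂_2 − rank ∂_3 = (4 − 4) − 0 = 0, and there is no ∂_3, so H_2 ≅ 0.

As a check, the Euler characteristic is 7 − 11 + 4 = 0, which agrees with 1 − 1 + 0 = 0.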